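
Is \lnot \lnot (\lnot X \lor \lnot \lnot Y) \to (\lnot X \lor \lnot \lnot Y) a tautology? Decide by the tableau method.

Valid

Assume the negation and expand:
Initial set: {F (\lnot \lnot (\lnot X \lor \lnot \lnot Y) \to (\lnot X \lor \lnot \lnot Y))}.
F (\lnot \lnot (\lnot X \lor \lnot \lnot Y) \to (\lnot X \lor \lnot \lnot Y)): α-rule — add T \lnot \lnot (\lnot X \lor \lnot \lnot Y), F (\lnot X \lor \lnot \lnot Y).
T \lnot \lnot (\lnot X \lor \lnot \lnot Y): drop double negation, giving T (\lnot X \lor \lnot \lnot Y).
F (\lnot X \lor \lnot \lnot Y): α-rule — add F \lnot X, F \lnot \lnot Y.
F \lnot \lnot Y: drop double negation, giving F Y.
T (\lnot X \lor \lnot \lnot Y): β-rule — branch into T \lnot X  //  T \lnot \lnot Y.
  branch 1 (add T \lnot X):
    × closes — contains both X and \lnot X.
  branch 2 (add T \lnot \lnot Y):
    T \lnot \lnot Y: drop double negation, giving T Y.
    × closes — contains both Y and \lnot Y.
All 2 branches close.
Every branch closed, so the negation is unsatisfiable and the formula is valid.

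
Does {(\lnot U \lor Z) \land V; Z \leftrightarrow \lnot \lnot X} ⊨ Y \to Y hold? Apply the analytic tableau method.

Initial set: {((\lnot U \lor Z) \land V); (Z \leftrightarrow \lnot \lnot X); \lnot (Y \to Y)}.
((\lnot U \lor Z) \land V): α-rule — add (\lnot U \lor Z), V.
\lnot (Y \to Y): α-rule — add Y, \lnot Y.
× closes — contains both Y and \lnot Y.
All 1 branch closes.
Every branch closed, so the premises entail the conclusion.

Yes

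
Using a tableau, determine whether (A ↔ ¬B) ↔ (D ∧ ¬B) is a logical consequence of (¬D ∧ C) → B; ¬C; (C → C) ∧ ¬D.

Initial set: {T ((¬D ∧ C) → B); T ¬C; T ((C → C) ∧ ¬D); F ((A ↔ ¬B) ↔ (D ∧ ¬B))}.
T ((C → C) ∧ ¬D): α-rule — add T (C → C), T ¬D.
T ((¬D ∧ C) → B): β-rule — branch into F (¬D ∧ C)  //  T B.
  branch 1 (add F (¬D ∧ C)):
    F ((A ↔ ¬B) ↔ (D ∧ ¬B)): β-rule — branch into T (A ↔ ¬B), F (D ∧ ¬B)  //  F (A ↔ ¬B), T (D ∧ ¬B).
      branch 1.1 (add T (A ↔ ¬B), F (D ∧ ¬B)):
        T (C → C): β-rule — branch into F C  //  T C.
          branch 1.1.1 (add F C):
            F (¬D ∧ C): β-rule — branch into F ¬D  //  F C.
              branch 1.1.1.1 (add F ¬D):
                × closes — contains both D and ¬D.
              branch 1.1.1.2 (add F C):
                T (A ↔ ¬B): β-rule — branch into T A, T ¬B  //  F A, F ¬B.
                  branch 1.1.1.2.1 (add T A, T ¬B):
                    F (D ∧ ¬B): β-rule — branch into F D  //  F ¬B.
                      branch 1.1.1.2.1.1 (add F D):
                        ○ open, literals {A=1, B=0, C=0, D=0}.
                      branch 1.1.1.2.1.2 (add F ¬B):
                        × closes — contains both B and ¬B.
                  branch 1.1.1.2.2 (add F A, F ¬B):
                    F (D ∧ ¬B): β-rule — branch into F D  //  F ¬B.
                      branch 1.1.1.2.2.1 (add F D):
                        ○ open, literals {A=0, B=1, C=0, D=0}.
                      branch 1.1.1.2.2.2 (add F ¬B):
                        ○ open, literals {A=0, B=1, C=0, D=0}.
          branch 1.1.2 (add T C):
            × closes — contains both C and ¬C.
      branch 1.2 (add F (A ↔ ¬B), T (D ∧ ¬B)):
        T (D ∧ ¬B): α-rule — add T D, T ¬B.
        × closes — contains both D and ¬D.
  branch 2 (add T B):
    F ((A ↔ ¬B) ↔ (D ∧ ¬B)): β-rule — branch into T (A ↔ ¬B), F (D ∧ ¬B)  //  F (A ↔ ¬B), T (D ∧ ¬B).
      branch 2.1 (add T (A ↔ ¬B), F (D ∧ ¬B)):
        T (C → C): β-rule — branch into F C  //  T C.
          branch 2.1.1 (add F C):
            T (A ↔ ¬B): β-rule — branch into T A, T ¬B  //  F A, F ¬B.
              branch 2.1.1.1 (add T A, T ¬B):
                × closes — contains both B and ¬B.
              branch 2.1.1.2 (add F A, F ¬B):
                F (D ∧ ¬B): β-rule — branch into F D  //  F ¬B.
                  branch 2.1.1.2.1 (add F D):
                    ○ open, literals {A=0, B=1, C=0, D=0}.
                  branch 2.1.1.2.2 (add F ¬B):
                    ○ open, literals {A=0, B=1, C=0, D=0}.
          branch 2.1.2 (add T C):
            × closes — contains both C and ¬C.
      branch 2.2 (add F (A ↔ ¬B), T (D ∧ ¬B)):
        T (D ∧ ¬B): α-rule — add T D, T ¬B.
        × closes — contains both D and ¬D.
7 branches closed, 5 open.
An open branch gives a countermodel: A=1, B=0, C=0, D=0 (unmentioned atoms arbitrary); the premises hold there but the conclusion fails.

No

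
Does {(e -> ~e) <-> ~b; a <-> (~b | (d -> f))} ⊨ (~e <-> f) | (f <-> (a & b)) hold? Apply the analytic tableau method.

Yes

Initial set: {((e -> ~e) <-> ~b); (a <-> (~b | (d -> f))); ~((~e <-> f) | (f <-> (a & b)))}.
~((~e <-> f) | (f <-> (a & b))): α-rule — add ~(~e <-> f), ~(f <-> (a & b)).
((e -> ~e) <-> ~b): β-rule — branch into (e -> ~e), ~b  //  ~(e -> ~e), ~~b.
  branch 1 (add (e -> ~e), ~b):
    (a <-> (~b | (d -> f))): β-rule — branch into a, (~b | (d -> f))  //  ~a, ~(~b | (d -> f)).
      branch 1.1 (add a, (~b | (d -> f))):
        ~(~e <-> f): β-rule — branch into ~e, ~f  //  ~~e, f.
          branch 1.1.1 (add ~e, ~f):
            ~(f <-> (a & b)): β-rule — branch into f, ~(a & b)  //  ~f, (a & b).
              branch 1.1.1.1 (add f, ~(a & b)):
                × closes — contains both f and ~f.
              branch 1.1.1.2 (add ~f, (a & b)):
                (a & b): α-rule — add a, b.
                × closes — contains both b and ~b.
          branch 1.1.2 (add ~~e, f):
            ~(f <-> (a & b)): β-rule — branch into f, ~(a & b)  //  ~f, (a & b).
              branch 1.1.2.1 (add f, ~(a & b)):
                (e -> ~e): β-rule — branch into ~e  //  ~e.
                  branch 1.1.2.1.1 (add ~e):
                    × closes — contains both e and ~e.
                  branch 1.1.2.1.2 (add ~e):
                    × closes — contains both e and ~e.
              branch 1.1.2.2 (add ~f, (a & b)):
                × closes — contains both f and ~f.
      branch 1.2 (add ~a, ~(~b | (d -> f))):
        ~(~b | (d -> f)): α-rule — add ~~b, ~(d -> f).
        × closes — contains both b and ~b.
  branch 2 (add ~(e -> ~e), ~~b):
    ~(e -> ~e): α-rule — add e, ~~e.
    (a <-> (~b | (d -> f))): β-rule — branch into a, (~b | (d -> f))  //  ~a, ~(~b | (d -> f)).
      branch 2.1 (add a, (~b | (d -> f))):
        ~(~e <-> f): β-rule — branch into ~e, ~f  //  ~~e, f.
          branch 2.1.1 (add ~e, ~f):
            × closes — contains both e and ~e.
          branch 2.1.2 (add ~~e, f):
            ~(f <-> (a & b)): β-rule — branch into f, ~(a & b)  //  ~f, (a & b).
              branch 2.1.2.1 (add f, ~(a & b)):
                (~b | (d -> f)): β-rule — branch into ~b  //  (d -> f).
                  branch 2.1.2.1.1 (add ~b):
                    × closes — contains both b and ~b.
                  branch 2.1.2.1.2 (add (d -> f)):
                    ~(a & b): β-rule — branch into ~a  //  ~b.
                      branch 2.1.2.1.2.1 (add ~a):
                        × closes — contains both a and ~a.
                      branch 2.1.2.1.2.2 (add ~b):
                        × closes — contains both b and ~b.
              branch 2.1.2.2 (add ~f, (a & b)):
                × closes — contains both f and ~f.
      branch 2.2 (add ~a, ~(~b | (d -> f))):
        ~(~b | (d -> f)): α-rule — add ~~b, ~(d -> f).
        ~(d -> f): α-rule — add d, ~f.
        ~(~e <-> f): β-rule — branch into ~e, ~f  //  ~~e, f.
          branch 2.2.1 (add ~e, ~f):
            × closes — contains both e and ~e.
          branch 2.2.2 (add ~~e, f):
            × closes — contains both f and ~f.
All 13 branches close.
Every branch closed, so the premises entail the conclusion.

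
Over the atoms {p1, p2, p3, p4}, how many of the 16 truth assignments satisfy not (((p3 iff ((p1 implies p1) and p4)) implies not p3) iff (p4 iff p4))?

4

Initial set: {not (((p3 iff ((p1 implies p1) and p4)) implies not p3) iff (p4 iff p4))}.
not (((p3 iff ((p1 implies p1) and p4)) implies not p3) iff (p4 iff p4)): β-rule — branch into ((p3 iff ((p1 implies p1) and p4)) implies not p3), not (p4 iff p4)  //  not ((p3 iff ((p1 implies p1) and p4)) implies not p3), (p4 iff p4).
  branch 1 (add ((p3 iff ((p1 implies p1) and p4)) implies not p3), not (p4 iff p4)):
    ((p3 iff ((p1 implies p1) and p4)) implies not p3): β-rule — branch into not (p3 iff ((p1 implies p1) and p4))  //  not p3.
      branch 1.1 (add not (p3 iff ((p1 implies p1) and p4))):
        not (p4 iff p4): β-rule — branch into p4, not p4  //  not p4, p4.
          branch 1.1.1 (add p4, not p4):
            × closes — contains both p4 and not p4.
          branch 1.1.2 (add not p4, p4):
            × closes — contains both p4 and not p4.
      branch 1.2 (add not p3):
        not (p4 iff p4): β-rule — branch into p4, not p4  //  not p4, p4.
          branch 1.2.1 (add p4, not p4):
            × closes — contains both p4 and not p4.
          branch 1.2.2 (add not p4, p4):
            × closes — contains both p4 and not p4.
  branch 2 (add not ((p3 iff ((p1 implies p1) and p4)) implies not p3), (p4 iff p4)):
    not ((p3 iff ((p1 implies p1) and p4)) implies not p3): α-rule — add (p3 iff ((p1 implies p1) and p4)), not not p3.
    (p4 iff p4): β-rule — branch into p4, p4  //  not p4, not p4.
      branch 2.1 (add p4, p4):
        (p3 iff ((p1 implies p1) and p4)): β-rule — branch into p3, ((p1 implies p1) and p4)  //  not p3, not ((p1 implies p1) and p4).
          branch 2.1.1 (add p3, ((p1 implies p1) and p4)):
            ((p1 implies p1) and p4): α-rule — add (p1 implies p1), p4.
            (p1 implies p1): β-rule — branch into not p1  //  p1.
              branch 2.1.1.1 (add not p1):
                ○ open, literals {p1=F, p3=T, p4=T}.
              branch 2.1.1.2 (add p1):
                ○ open, literals {p1=T, p3=T, p4=T}.
          branch 2.1.2 (add not p3, not ((p1 implies p1) and p4)):
            × closes — contains both p3 and not p3.
      branch 2.2 (add not p4, not p4):
        (p3 iff ((p1 implies p1) and p4)): β-rule — branch into p3, ((p1 implies p1) and p4)  //  not p3, not ((p1 implies p1) and p4).
          branch 2.2.1 (add p3, ((p1 implies p1) and p4)):
            ((p1 implies p1) and p4): α-rule — add (p1 implies p1), p4.
            × closes — contains both p4 and not p4.
          branch 2.2.2 (add not p3, not ((p1 implies p1) and p4)):
            × closes — contains both p3 and not p3.
7 branches closed, 2 open.
Each open branch fixes some atoms; the unmentioned ones are free. Counting distinct full assignments: branch {p1=F, p3=T, p4=T} (p2) contributes 2 new; branch {p1=T, p3=T, p4=T} (p2) contributes 2 new. Total: 4.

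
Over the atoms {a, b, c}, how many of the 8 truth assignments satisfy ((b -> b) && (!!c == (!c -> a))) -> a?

Initial set: {(((b -> b) && (!!c == (!c -> a))) -> a)}.
(((b -> b) && (!!c == (!c -> a))) -> a): β-rule — branch into !((b -> b) && (!!c == (!c -> a)))  //  a.
  branch 1 (add !((b -> b) && (!!c == (!c -> a)))):
    !((b -> b) && (!!c == (!c -> a))): β-rule — branch into !(b -> b)  //  !(!!c == (!c -> a)).
      branch 1.1 (add !(b -> b)):
        !(b -> b): α-rule — add b, !b.
        × closes — contains both b and !b.
      branch 1.2 (add !(!!c == (!c -> a))):
        !(!!c == (!c -> a)): β-rule — branch into !!c, !(!c -> a)  //  !!!c, (!c -> a).
          branch 1.2.1 (add !!c, !(!c -> a)):
            !!c: drop double negation, giving c.
            !(!c -> a): α-rule — add !c, !a.
            × closes — contains both c and !c.
          branch 1.2.2 (add !!!c, (!c -> a)):
            !!!c: drop double negation, giving !c.
            (!c -> a): β-rule — branch into !!c  //  a.
              branch 1.2.2.1 (add !!c):
                × closes — contains both c and !c.
              branch 1.2.2.2 (add a):
                ○ open, literals {a=1, c=0}.
  branch 2 (add a):
    ○ open, literals {a=1}.
3 branches closed, 2 open.
Each open branch fixes some atoms; the unmentioned ones are free. Counting distinct full assignments: branch {a=1, c=0} (b) contributes 2 new; branch {a=1} (b, c) contributes 2 new. Total: 4.

4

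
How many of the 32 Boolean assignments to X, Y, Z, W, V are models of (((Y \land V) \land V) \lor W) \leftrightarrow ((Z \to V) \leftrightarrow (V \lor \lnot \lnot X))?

Initial set: {((((Y \land V) \land V) \lor W) \leftrightarrow ((Z \to V) \leftrightarrow (V \lor \lnot \lnot X)))}.
((((Y \land V) \land V) \lor W) \leftrightarrow ((Z \to V) \leftrightarrow (V \lor \lnot \lnot X))): β-rule — branch into (((Y \land V) \land V) \lor W), ((Z \to V) \leftrightarrow (V \lor \lnot \lnot X))  //  \lnot (((Y \land V) \land V) \lor W), \lnot ((Z \to V) \leftrightarrow (V \lor \lnot \lnot X)).
  branch 1 (add (((Y \land V) \land V) \lor W), ((Z \to V) \leftrightarrow (V \lor \lnot \lnot X))):
    (((Y \land V) \land V) \lor W): β-rule — branch into ((Y \land V) \land V)  //  W.
      branch 1.1 (add ((Y \land V) \land V)):
        ((Y \land V) \land V): α-rule — add (Y \land V), V.
        (Y \land V): α-rule — add Y, V.
        ((Z \to V) \leftrightarrow (V \lor \lnot \lnot X)): β-rule — branch into (Z \to V), (V \lor \lnot \lnot X)  //  \lnot (Z \to V), \lnot (V \lor \lnot \lnot X).
          branch 1.1.1 (add (Z \to V), (V \lor \lnot \lnot X)):
            (Z \to V): β-rule — branch into \lnot Z  //  V.
              branch 1.1.1.1 (add \lnot Z):
                (V \lor \lnot \lnot X): β-rule — branch into V  //  \lnot \lnot X.
                  branch 1.1.1.1.1 (add V):
                    ○ open, literals {V=T, Y=T, Z=F}.
                  branch 1.1.1.1.2 (add \lnot \lnot X):
                    \lnot \lnot X: drop double negation, giving X.
                    ○ open, literals {V=T, X=T, Y=T, Z=F}.
              branch 1.1.1.2 (add V):
                (V \lor \lnot \lnot X): β-rule — branch into V  //  \lnot \lnot X.
                  branch 1.1.1.2.1 (add V):
                    ○ open, literals {V=T, Y=T}.
                  branch 1.1.1.2.2 (add \lnot \lnot X):
                    \lnot \lnot X: drop double negation, giving X.
                    ○ open, literals {V=T, X=T, Y=T}.
          branch 1.1.2 (add \lnot (Z \to V), \lnot (V \lor \lnot \lnot X)):
            \lnot (Z \to V): α-rule — add Z, \lnot V.
            × closes — contains both V and \lnot V.
      branch 1.2 (add W):
        ((Z \to V) \leftrightarrow (V \lor \lnot \lnot X)): β-rule — branch into (Z \to V), (V \lor \lnot \lnot X)  //  \lnot (Z \to V), \lnot (V \lor \lnot \lnot X).
          branch 1.2.1 (add (Z \to V), (V \lor \lnot \lnot X)):
            (Z \to V): β-rule — branch into \lnot Z  //  V.
              branch 1.2.1.1 (add \lnot Z):
                (V \lor \lnot \lnot X): β-rule — branch into V  //  \lnot \lnot X.
                  branch 1.2.1.1.1 (add V):
                    ○ open, literals {V=T, W=T, Z=F}.
                  branch 1.2.1.1.2 (add \lnot \lnot X):
                    \lnot \lnot X: drop double negation, giving X.
                    ○ open, literals {W=T, X=T, Z=F}.
              branch 1.2.1.2 (add V):
                (V \lor \lnot \lnot X): β-rule — branch into V  //  \lnot \lnot X.
                  branch 1.2.1.2.1 (add V):
                    ○ open, literals {V=T, W=T}.
                  branch 1.2.1.2.2 (add \lnot \lnot X):
                    \lnot \lnot X: drop double negation, giving X.
                    ○ open, literals {V=T, W=T, X=T}.
          branch 1.2.2 (add \lnot (Z \to V), \lnot (V \lor \lnot \lnot X)):
            \lnot (Z \to V): α-rule — add Z, \lnot V.
            \lnot (V \lor \lnot \lnot X): α-rule — add \lnot V, \lnot \lnot \lnot X.
            \lnot \lnot \lnot X: drop double negation, giving \lnot X.
            ○ open, literals {V=F, W=T, X=F, Z=T}.
  branch 2 (add \lnot (((Y \land V) \land V) \lor W), \lnot ((Z \to V) \leftrightarrow (V \lor \lnot \lnot X))):
    \lnot (((Y \land V) \land V) \lor W): α-rule — add \lnot ((Y \land V) \land V), \lnot W.
    \lnot ((Z \to V) \leftrightarrow (V \lor \lnot \lnot X)): β-rule — branch into (Z \to V), \lnot (V \lor \lnot \lnot X)  //  \lnot (Z \to V), (V \lor \lnot \lnot X).
      branch 2.1 (add (Z \to V), \lnot (V \lor \lnot \lnot X)):
        \lnot (V \lor \lnot \lnot X): α-rule — add \lnot V, \lnot \lnot \lnot X.
        \lnot \lnot \lnot X: drop double negation, giving \lnot X.
        \lnot ((Y \land V) \land V): β-rule — branch into \lnot (Y \land V)  //  \lnot V.
          branch 2.1.1 (add \lnot (Y \land V)):
            (Z \to V): β-rule — branch into \lnot Z  //  V.
              branch 2.1.1.1 (add \lnot Z):
                \lnot (Y \land V): β-rule — branch into \lnot Y  //  \lnot V.
                  branch 2.1.1.1.1 (add \lnot Y):
                    ○ open, literals {V=F, W=F, X=F, Y=F, Z=F}.
                  branch 2.1.1.1.2 (add \lnot V):
                    ○ open, literals {V=F, W=F, X=F, Z=F}.
              branch 2.1.1.2 (add V):
                × closes — contains both V and \lnot V.
          branch 2.1.2 (add \lnot V):
            (Z \to V): β-rule — branch into \lnot Z  //  V.
              branch 2.1.2.1 (add \lnot Z):
                ○ open, literals {V=F, W=F, X=F, Z=F}.
              branch 2.1.2.2 (add V):
                × closes — contains both V and \lnot V.
      branch 2.2 (add \lnot (Z \to V), (V \lor \lnot \lnot X)):
        \lnot (Z \to V): α-rule — add Z, \lnot V.
        \lnot ((Y \land V) \land V): β-rule — branch into \lnot (Y \land V)  //  \lnot V.
          branch 2.2.1 (add \lnot (Y \land V)):
            (V \lor \lnot \lnot X): β-rule — branch into V  //  \lnot \lnot X.
              branch 2.2.1.1 (add V):
                × closes — contains both V and \lnot V.
              branch 2.2.1.2 (add \lnot \lnot X):
                \lnot \lnot X: drop double negation, giving X.
                \lnot (Y \land V): β-rule — branch into \lnot Y  //  \lnot V.
                  branch 2.2.1.2.1 (add \lnot Y):
                    ○ open, literals {V=F, W=F, X=T, Y=F, Z=T}.
                  branch 2.2.1.2.2 (add \lnot V):
                    ○ open, literals {V=F, W=F, X=T, Z=T}.
          branch 2.2.2 (add \lnot V):
            (V \lor \lnot \lnot X): β-rule — branch into V  //  \lnot \lnot X.
              branch 2.2.2.1 (add V):
                × closes — contains both V and \lnot V.
              branch 2.2.2.2 (add \lnot \lnot X):
                \lnot \lnot X: drop double negation, giving X.
                ○ open, literals {V=F, W=F, X=T, Z=T}.
5 branches closed, 15 open.
Each open branch fixes some atoms; the unmentioned ones are free. Counting distinct full assignments: branch {V=T, Y=T, Z=F} (X, W) contributes 4 new; branch {V=T, X=T, Y=T, Z=F} (W) contributes 0 new; branch {V=T, Y=T} (X, Z, W) contributes 4 new; branch {V=T, X=T, Y=T} (Z, W) contributes 0 new; branch {V=T, W=T, Z=F} (X, Y) contributes 2 new; branch {W=T, X=T, Z=F} (Y, V) contributes 2 new; branch {V=T, W=T} (X, Y, Z) contributes 2 new; branch {V=T, W=T, X=T} (Y, Z) contributes 0 new; branch {V=F, W=T, X=F, Z=T} (Y) contributes 2 new; branch {V=F, W=F, X=F, Y=F, Z=F} (none free) contributes 1 new; branch {V=F, W=F, X=F, Z=F} (Y) contributes 1 new; branch {V=F, W=F, X=F, Z=F} (Y) contributes 0 new; branch {V=F, W=F, X=T, Y=F, Z=T} (none free) contributes 1 new; branch {V=F, W=F, X=T, Z=T} (Y) contributes 1 new; branch {V=F, W=F, X=T, Z=T} (Y) contributes 0 new. Total: 20.

20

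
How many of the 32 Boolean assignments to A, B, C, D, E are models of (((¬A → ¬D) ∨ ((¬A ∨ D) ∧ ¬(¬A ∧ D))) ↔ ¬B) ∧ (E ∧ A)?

4

Initial set: {((((¬A → ¬D) ∨ ((¬A ∨ D) ∧ ¬(¬A ∧ D))) ↔ ¬B) ∧ (E ∧ A))}.
((((¬A → ¬D) ∨ ((¬A ∨ D) ∧ ¬(¬A ∧ D))) ↔ ¬B) ∧ (E ∧ A)): α-rule — add (((¬A → ¬D) ∨ ((¬A ∨ D) ∧ ¬(¬A ∧ D))) ↔ ¬B), (E ∧ A).
(E ∧ A): α-rule — add E, A.
(((¬A → ¬D) ∨ ((¬A ∨ D) ∧ ¬(¬A ∧ D))) ↔ ¬B): β-rule — branch into ((¬A → ¬D) ∨ ((¬A ∨ D) ∧ ¬(¬A ∧ D))), ¬B  //  ¬((¬A → ¬D) ∨ ((¬A ∨ D) ∧ ¬(¬A ∧ D))), ¬¬B.
  branch 1 (add ((¬A → ¬D) ∨ ((¬A ∨ D) ∧ ¬(¬A ∧ D))), ¬B):
    ((¬A → ¬D) ∨ ((¬A ∨ D) ∧ ¬(¬A ∧ D))): β-rule — branch into (¬A → ¬D)  //  ((¬A ∨ D) ∧ ¬(¬A ∧ D)).
      branch 1.1 (add (¬A → ¬D)):
        (¬A → ¬D): β-rule — branch into ¬¬A  //  ¬D.
          branch 1.1.1 (add ¬¬A):
            ○ open, literals {A=true, B=false, E=true}.
          branch 1.1.2 (add ¬D):
            ○ open, literals {A=true, B=false, D=false, E=true}.
      branch 1.2 (add ((¬A ∨ D) ∧ ¬(¬A ∧ D))):
        ((¬A ∨ D) ∧ ¬(¬A ∧ D)): α-rule — add (¬A ∨ D), ¬(¬A ∧ D).
        (¬A ∨ D): β-rule — branch into ¬A  //  D.
          branch 1.2.1 (add ¬A):
            × closes — contains both A and ¬A.
          branch 1.2.2 (add D):
            ¬(¬A ∧ D): β-rule — branch into ¬¬A  //  ¬D.
              branch 1.2.2.1 (add ¬¬A):
                ○ open, literals {A=true, B=false, D=true, E=true}.
              branch 1.2.2.2 (add ¬D):
                × closes — contains both D and ¬D.
  branch 2 (add ¬((¬A → ¬D) ∨ ((¬A ∨ D) ∧ ¬(¬A ∧ D))), ¬¬B):
    ¬((¬A → ¬D) ∨ ((¬A ∨ D) ∧ ¬(¬A ∧ D))): α-rule — add ¬(¬A → ¬D), ¬((¬A ∨ D) ∧ ¬(¬A ∧ D)).
    ¬(¬A → ¬D): α-rule — add ¬A, ¬¬D.
    × closes — contains both A and ¬A.
3 branches closed, 3 open.
Each open branch fixes some atoms; the unmentioned ones are free. Counting distinct full assignments: branch {A=true, B=false, E=true} (C, D) contributes 4 new; branch {A=true, B=false, D=false, E=true} (C) contributes 0 new; branch {A=true, B=false, D=true, E=true} (C) contributes 0 new. Total: 4.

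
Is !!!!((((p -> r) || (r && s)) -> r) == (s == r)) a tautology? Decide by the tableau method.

Assume the negation and expand:
Initial set: {!!!!!((((p -> r) || (r && s)) -> r) == (s == r))}.
!!!!!((((p -> r) || (r && s)) -> r) == (s == r)): drop double negation, giving !!!((((p -> r) || (r && s)) -> r) == (s == r)).
!!!((((p -> r) || (r && s)) -> r) == (s == r)): drop double negation, giving !((((p -> r) || (r && s)) -> r) == (s == r)).
!((((p -> r) || (r && s)) -> r) == (s == r)): β-rule — branch into (((p -> r) || (r && s)) -> r), !(s == r)  //  !(((p -> r) || (r && s)) -> r), (s == r).
  branch 1 (add (((p -> r) || (r && s)) -> r), !(s == r)):
    (((p -> r) || (r && s)) -> r): β-rule — branch into !((p -> r) || (r && s))  //  r.
      branch 1.1 (add !((p -> r) || (r && s))):
        !((p -> r) || (r && s)): α-rule — add !(p -> r), !(r && s).
        !(p -> r): α-rule — add p, !r.
        !(s == r): β-rule — branch into s, !r  //  !s, r.
          branch 1.1.1 (add s, !r):
            !(r && s): β-rule — branch into !r  //  !s.
              branch 1.1.1.1 (add !r):
                ○ open, literals {p=1, r=0, s=1}.
              branch 1.1.1.2 (add !s):
                × closes — contains both s and !s.
          branch 1.1.2 (add !s, r):
            × closes — contains both r and !r.
      branch 1.2 (add r):
        !(s == r): β-rule — branch into s, !r  //  !s, r.
          branch 1.2.1 (add s, !r):
            × closes — contains both r and !r.
          branch 1.2.2 (add !s, r):
            ○ open, literals {r=1, s=0}.
  branch 2 (add !(((p -> r) || (r && s)) -> r), (s == r)):
    !(((p -> r) || (r && s)) -> r): α-rule — add ((p -> r) || (r && s)), !r.
    (s == r): β-rule — branch into s, r  //  !s, !r.
      branch 2.1 (add s, r):
        × closes — contains both r and !r.
      branch 2.2 (add !s, !r):
        ((p -> r) || (r && s)): β-rule — branch into (p -> r)  //  (r && s).
          branch 2.2.1 (add (p -> r)):
            (p -> r): β-rule — branch into !p  //  r.
              branch 2.2.1.1 (add !p):
                ○ open, literals {p=0, r=0, s=0}.
              branch 2.2.1.2 (add r):
                × closes — contains both r and !r.
          branch 2.2.2 (add (r && s)):
            (r && s): α-rule — add r, s.
            × closes — contains both r and !r.
6 branches closed, 3 open.
An open branch gives a countermodel: p=1, r=0, s=1 (unmentioned atoms arbitrary); under it the original formula is false.

Not valid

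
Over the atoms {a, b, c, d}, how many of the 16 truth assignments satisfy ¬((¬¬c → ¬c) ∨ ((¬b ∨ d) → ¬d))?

Initial set: {¬((¬¬c → ¬c) ∨ ((¬b ∨ d) → ¬d))}.
¬((¬¬c → ¬c) ∨ ((¬b ∨ d) → ¬d)): α-rule — add ¬(¬¬c → ¬c), ¬((¬b ∨ d) → ¬d).
¬(¬¬c → ¬c): α-rule — add ¬¬c, ¬¬c.
¬((¬b ∨ d) → ¬d): α-rule — add (¬b ∨ d), ¬¬d.
¬¬c: drop double negation, giving c.
(¬b ∨ d): β-rule — branch into ¬b  //  d.
  branch 1 (add ¬b):
    ○ open, literals {b=false, c=true, d=true}.
  branch 2 (add d):
    ○ open, literals {c=true, d=true}.
0 branches closed, 2 open.
Each open branch fixes some atoms; the unmentioned ones are free. Counting distinct full assignments: branch {b=false, c=true, d=true} (a) contributes 2 new; branch {c=true, d=true} (a, b) contributes 2 new. Total: 4.

4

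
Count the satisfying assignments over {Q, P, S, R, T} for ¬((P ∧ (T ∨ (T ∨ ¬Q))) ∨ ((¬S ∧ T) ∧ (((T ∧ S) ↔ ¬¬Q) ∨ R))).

17

Initial set: {¬((P ∧ (T ∨ (T ∨ ¬Q))) ∨ ((¬S ∧ T) ∧ (((T ∧ S) ↔ ¬¬Q) ∨ R)))}.
¬((P ∧ (T ∨ (T ∨ ¬Q))) ∨ ((¬S ∧ T) ∧ (((T ∧ S) ↔ ¬¬Q) ∨ R))): α-rule — add ¬(P ∧ (T ∨ (T ∨ ¬Q))), ¬((¬S ∧ T) ∧ (((T ∧ S) ↔ ¬¬Q) ∨ R)).
¬(P ∧ (T ∨ (T ∨ ¬Q))): β-rule — branch into ¬P  //  ¬(T ∨ (T ∨ ¬Q)).
  branch 1 (add ¬P):
    ¬((¬S ∧ T) ∧ (((T ∧ S) ↔ ¬¬Q) ∨ R)): β-rule — branch into ¬(¬S ∧ T)  //  ¬(((T ∧ S) ↔ ¬¬Q) ∨ R).
      branch 1.1 (add ¬(¬S ∧ T)):
        ¬(¬S ∧ T): β-rule — branch into ¬¬S  //  ¬T.
          branch 1.1.1 (add ¬¬S):
            ○ open, literals {P=false, S=true}.
          branch 1.1.2 (add ¬T):
            ○ open, literals {P=false, T=false}.
      branch 1.2 (add ¬(((T ∧ S) ↔ ¬¬Q) ∨ R)):
        ¬(((T ∧ S) ↔ ¬¬Q) ∨ R): α-rule — add ¬((T ∧ S) ↔ ¬¬Q), ¬R.
        ¬((T ∧ S) ↔ ¬¬Q): β-rule — branch into (T ∧ S), ¬¬¬Q  //  ¬(T ∧ S), ¬¬Q.
          branch 1.2.1 (add (T ∧ S), ¬¬¬Q):
            (T ∧ S): α-rule — add T, S.
            ¬¬¬Q: drop double negation, giving ¬Q.
            ○ open, literals {P=false, Q=false, R=false, S=true, T=true}.
          branch 1.2.2 (add ¬(T ∧ S), ¬¬Q):
            ¬¬Q: drop double negation, giving Q.
            ¬(T ∧ S): β-rule — branch into ¬T  //  ¬S.
              branch 1.2.2.1 (add ¬T):
                ○ open, literals {P=false, Q=true, R=false, T=false}.
              branch 1.2.2.2 (add ¬S):
                ○ open, literals {P=false, Q=true, R=false, S=false}.
  branch 2 (add ¬(T ∨ (T ∨ ¬Q))):
    ¬(T ∨ (T ∨ ¬Q)): α-rule — add ¬T, ¬(T ∨ ¬Q).
    ¬(T ∨ ¬Q): α-rule — add ¬T, ¬¬Q.
    ¬((¬S ∧ T) ∧ (((T ∧ S) ↔ ¬¬Q) ∨ R)): β-rule — branch into ¬(¬S ∧ T)  //  ¬(((T ∧ S) ↔ ¬¬Q) ∨ R).
      branch 2.1 (add ¬(¬S ∧ T)):
        ¬(¬S ∧ T): β-rule — branch into ¬¬S  //  ¬T.
          branch 2.1.1 (add ¬¬S):
            ○ open, literals {Q=true, S=true, T=false}.
          branch 2.1.2 (add ¬T):
            ○ open, literals {Q=true, T=false}.
      branch 2.2 (add ¬(((T ∧ S) ↔ ¬¬Q) ∨ R)):
        ¬(((T ∧ S) ↔ ¬¬Q) ∨ R): α-rule — add ¬((T ∧ S) ↔ ¬¬Q), ¬R.
        ¬((T ∧ S) ↔ ¬¬Q): β-rule — branch into (T ∧ S), ¬¬¬Q  //  ¬(T ∧ S), ¬¬Q.
          branch 2.2.1 (add (T ∧ S), ¬¬¬Q):
            (T ∧ S): α-rule — add T, S.
            × closes — contains both T and ¬T.
          branch 2.2.2 (add ¬(T ∧ S), ¬¬Q):
            ¬¬Q: drop double negation, giving Q.
            ¬(T ∧ S): β-rule — branch into ¬T  //  ¬S.
              branch 2.2.2.1 (add ¬T):
                ○ open, literals {Q=true, R=false, T=false}.
              branch 2.2.2.2 (add ¬S):
                ○ open, literals {Q=true, R=false, S=false, T=false}.
1 branch closed, 9 open.
Each open branch fixes some atoms; the unmentioned ones are free. Counting distinct full assignments: branch {P=false, S=true} (Q, R, T) contributes 8 new; branch {P=false, T=false} (Q, S, R) contributes 4 new; branch {P=false, Q=false, R=false, S=true, T=true} (none free) contributes 0 new; branch {P=false, Q=true, R=false, T=false} (S) contributes 0 new; branch {P=false, Q=true, R=false, S=false} (T) contributes 1 new; branch {Q=true, S=true, T=false} (P, R) contributes 2 new; branch {Q=true, T=false} (P, S, R) contributes 2 new; branch {Q=true, R=false, T=false} (P, S) contributes 0 new; branch {Q=true, R=false, S=false, T=false} (P) contributes 0 new. Total: 17.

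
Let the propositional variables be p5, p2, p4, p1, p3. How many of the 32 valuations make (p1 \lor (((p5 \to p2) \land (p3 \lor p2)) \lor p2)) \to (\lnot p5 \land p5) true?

6

Initial set: {((p1 \lor (((p5 \to p2) \land (p3 \lor p2)) \lor p2)) \to (\lnot p5 \land p5))}.
((p1 \lor (((p5 \to p2) \land (p3 \lor p2)) \lor p2)) \to (\lnot p5 \land p5)): β-rule — branch into \lnot (p1 \lor (((p5 \to p2) \land (p3 \lor p2)) \lor p2))  //  (\lnot p5 \land p5).
  branch 1 (add \lnot (p1 \lor (((p5 \to p2) \land (p3 \lor p2)) \lor p2))):
    \lnot (p1 \lor (((p5 \to p2) \land (p3 \lor p2)) \lor p2)): α-rule — add \lnot p1, \lnot (((p5 \to p2) \land (p3 \lor p2)) \lor p2).
    \lnot (((p5 \to p2) \land (p3 \lor p2)) \lor p2): α-rule — add \lnot ((p5 \to p2) \land (p3 \lor p2)), \lnot p2.
    \lnot ((p5 \to p2) \land (p3 \lor p2)): β-rule — branch into \lnot (p5 \to p2)  //  \lnot (p3 \lor p2).
      branch 1.1 (add \lnot (p5 \to p2)):
        \lnot (p5 \to p2): α-rule — add p5, \lnot p2.
        ○ open, literals {p1=F, p2=F, p5=T}.
      branch 1.2 (add \lnot (p3 \lor p2)):
        \lnot (p3 \lor p2): α-rule — add \lnot p3, \lnot p2.
        ○ open, literals {p1=F, p2=F, p3=F}.
  branch 2 (add (\lnot p5 \land p5)):
    (\lnot p5 \land p5): α-rule — add \lnot p5, p5.
    × closes — contains both p5 and \lnot p5.
1 branch closed, 2 open.
Each open branch fixes some atoms; the unmentioned ones are free. Counting distinct full assignments: branch {p1=F, p2=F, p5=T} (p4, p3) contributes 4 new; branch {p1=F, p2=F, p3=F} (p5, p4) contributes 2 new. Total: 6.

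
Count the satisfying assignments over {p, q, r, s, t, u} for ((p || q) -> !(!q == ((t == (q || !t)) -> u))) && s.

20

Initial set: {(((p || q) -> !(!q == ((t == (q || !t)) -> u))) && s)}.
(((p || q) -> !(!q == ((t == (q || !t)) -> u))) && s): α-rule — add ((p || q) -> !(!q == ((t == (q || !t)) -> u))), s.
((p || q) -> !(!q == ((t == (q || !t)) -> u))): β-rule — branch into !(p || q)  //  !(!q == ((t == (q || !t)) -> u)).
  branch 1 (add !(p || q)):
    !(p || q): α-rule — add !p, !q.
    ○ open, literals {p=false, q=false, s=true}.
  branch 2 (add !(!q == ((t == (q || !t)) -> u))):
    !(!q == ((t == (q || !t)) -> u)): β-rule — branch into !q, !((t == (q || !t)) -> u)  //  !!q, ((t == (q || !t)) -> u).
      branch 2.1 (add !q, !((t == (q || !t)) -> u)):
        !((t == (q || !t)) -> u): α-rule — add (t == (q || !t)), !u.
        (t == (q || !t)): β-rule — branch into t, (q || !t)  //  !t, !(q || !t).
          branch 2.1.1 (add t, (q || !t)):
            (q || !t): β-rule — branch into q  //  !t.
              branch 2.1.1.1 (add q):
                × closes — contains both q and !q.
              branch 2.1.1.2 (add !t):
                × closes — contains both t and !t.
          branch 2.1.2 (add !t, !(q || !t)):
            !(q || !t): α-rule — add !q, !!t.
            × closes — contains both t and !t.
      branch 2.2 (add !!q, ((t == (q || !t)) -> u)):
        ((t == (q || !t)) -> u): β-rule — branch into !(t == (q || !t))  //  u.
          branch 2.2.1 (add !(t == (q || !t))):
            !(t == (q || !t)): β-rule — branch into t, !(q || !t)  //  !t, (q || !t).
              branch 2.2.1.1 (add t, !(q || !t)):
                !(q || !t): α-rule — add !q, !!t.
                × closes — contains both q and !q.
              branch 2.2.1.2 (add !t, (q || !t)):
                (q || !t): β-rule — branch into q  //  !t.
                  branch 2.2.1.2.1 (add q):
                    ○ open, literals {q=true, s=true, t=false}.
                  branch 2.2.1.2.2 (add !t):
                    ○ open, literals {q=true, s=true, t=false}.
          branch 2.2.2 (add u):
            ○ open, literals {q=true, s=true, u=true}.
4 branches closed, 4 open.
Each open branch fixes some atoms; the unmentioned ones are free. Counting distinct full assignments: branch {p=false, q=false, s=true} (r, t, u) contributes 8 new; branch {q=true, s=true, t=false} (p, r, u) contributes 8 new; branch {q=true, s=true, t=false} (p, r, u) contributes 0 new; branch {q=true, s=true, u=true} (p, r, t) contributes 4 new. Total: 20.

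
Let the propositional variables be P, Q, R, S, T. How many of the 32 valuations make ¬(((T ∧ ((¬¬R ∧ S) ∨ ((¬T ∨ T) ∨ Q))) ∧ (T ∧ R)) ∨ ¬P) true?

12

Initial set: {T ¬(((T ∧ ((¬¬R ∧ S) ∨ ((¬T ∨ T) ∨ Q))) ∧ (T ∧ R)) ∨ ¬P)}.
T ¬(((T ∧ ((¬¬R ∧ S) ∨ ((¬T ∨ T) ∨ Q))) ∧ (T ∧ R)) ∨ ¬P): α-rule — add F ((T ∧ ((¬¬R ∧ S) ∨ ((¬T ∨ T) ∨ Q))) ∧ (T ∧ R)), F ¬P.
F ((T ∧ ((¬¬R ∧ S) ∨ ((¬T ∨ T) ∨ Q))) ∧ (T ∧ R)): β-rule — branch into F (T ∧ ((¬¬R ∧ S) ∨ ((¬T ∨ T) ∨ Q)))  //  F (T ∧ R).
  branch 1 (add F (T ∧ ((¬¬R ∧ S) ∨ ((¬T ∨ T) ∨ Q)))):
    F (T ∧ ((¬¬R ∧ S) ∨ ((¬T ∨ T) ∨ Q))): β-rule — branch into F T  //  F ((¬¬R ∧ S) ∨ ((¬T ∨ T) ∨ Q)).
      branch 1.1 (add F T):
        ○ open, literals {P=true, T=false}.
      branch 1.2 (add F ((¬¬R ∧ S) ∨ ((¬T ∨ T) ∨ Q))):
        F ((¬¬R ∧ S) ∨ ((¬T ∨ T) ∨ Q)): α-rule — add F (¬¬R ∧ S), F ((¬T ∨ T) ∨ Q).
        F ((¬T ∨ T) ∨ Q): α-rule — add F (¬T ∨ T), F Q.
        F (¬T ∨ T): α-rule — add F ¬T, F T.
        × closes — contains both T and ¬T.
  branch 2 (add F (T ∧ R)):
    F (T ∧ R): β-rule — branch into F T  //  F R.
      branch 2.1 (add F T):
        ○ open, literals {P=true, T=false}.
      branch 2.2 (add F R):
        ○ open, literals {P=true, R=false}.
1 branch closed, 3 open.
Each open branch fixes some atoms; the unmentioned ones are free. Counting distinct full assignments: branch {P=true, T=false} (Q, R, S) contributes 8 new; branch {P=true, T=false} (Q, R, S) contributes 0 new; branch {P=true, R=false} (Q, S, T) contributes 4 new. Total: 12.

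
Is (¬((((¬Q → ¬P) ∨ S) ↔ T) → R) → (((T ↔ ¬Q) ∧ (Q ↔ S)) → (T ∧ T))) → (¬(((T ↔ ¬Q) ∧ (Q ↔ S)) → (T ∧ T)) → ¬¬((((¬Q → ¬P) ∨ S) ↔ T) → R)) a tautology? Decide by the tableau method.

Valid

Assume the negation and expand:
Initial set: {¬((¬((((¬Q → ¬P) ∨ S) ↔ T) → R) → (((T ↔ ¬Q) ∧ (Q ↔ S)) → (T ∧ T))) → (¬(((T ↔ ¬Q) ∧ (Q ↔ S)) → (T ∧ T)) → ¬¬((((¬Q → ¬P) ∨ S) ↔ T) → R)))}.
¬((¬((((¬Q → ¬P) ∨ S) ↔ T) → R) → (((T ↔ ¬Q) ∧ (Q ↔ S)) → (T ∧ T))) → (¬(((T ↔ ¬Q) ∧ (Q ↔ S)) → (T ∧ T)) → ¬¬((((¬Q → ¬P) ∨ S) ↔ T) → R))): α-rule — add (¬((((¬Q → ¬P) ∨ S) ↔ T) → R) → (((T ↔ ¬Q) ∧ (Q ↔ S)) → (T ∧ T))), ¬(¬(((T ↔ ¬Q) ∧ (Q ↔ S)) → (T ∧ T)) → ¬¬((((¬Q → ¬P) ∨ S) ↔ T) → R)).
¬(¬(((T ↔ ¬Q) ∧ (Q ↔ S)) → (T ∧ T)) → ¬¬((((¬Q → ¬P) ∨ S) ↔ T) → R)): α-rule — add ¬(((T ↔ ¬Q) ∧ (Q ↔ S)) → (T ∧ T)), ¬¬¬((((¬Q → ¬P) ∨ S) ↔ T) → R).
¬(((T ↔ ¬Q) ∧ (Q ↔ S)) → (T ∧ T)): α-rule — add ((T ↔ ¬Q) ∧ (Q ↔ S)), ¬(T ∧ T).
¬¬¬((((¬Q → ¬P) ∨ S) ↔ T) → R): drop double negation, giving ¬((((¬Q → ¬P) ∨ S) ↔ T) → R).
((T ↔ ¬Q) ∧ (Q ↔ S)): α-rule — add (T ↔ ¬Q), (Q ↔ S).
¬((((¬Q → ¬P) ∨ S) ↔ T) → R): α-rule — add (((¬Q → ¬P) ∨ S) ↔ T), ¬R.
(¬((((¬Q → ¬P) ∨ S) ↔ T) → R) → (((T ↔ ¬Q) ∧ (Q ↔ S)) → (T ∧ T))): β-rule — branch into ¬¬((((¬Q → ¬P) ∨ S) ↔ T) → R)  //  (((T ↔ ¬Q) ∧ (Q ↔ S)) → (T ∧ T)).
  branch 1 (add ¬¬((((¬Q → ¬P) ∨ S) ↔ T) → R)):
    ¬(T ∧ T): β-rule — branch into ¬T  //  ¬T.
      branch 1.1 (add ¬T):
        (T ↔ ¬Q): β-rule — branch into T, ¬Q  //  ¬T, ¬¬Q.
          branch 1.1.1 (add T, ¬Q):
            × closes — contains both T and ¬T.
          branch 1.1.2 (add ¬T, ¬¬Q):
            (Q ↔ S): β-rule — branch into Q, S  //  ¬Q, ¬S.
              branch 1.1.2.1 (add Q, S):
                (((¬Q → ¬P) ∨ S) ↔ T): β-rule — branch into ((¬Q → ¬P) ∨ S), T  //  ¬((¬Q → ¬P) ∨ S), ¬T.
                  branch 1.1.2.1.1 (add ((¬Q → ¬P) ∨ S), T):
                    × closes — contains both T and ¬T.
                  branch 1.1.2.1.2 (add ¬((¬Q → ¬P) ∨ S), ¬T):
                    ¬((¬Q → ¬P) ∨ S): α-rule — add ¬(¬Q → ¬P), ¬S.
                    × closes — contains both S and ¬S.
              branch 1.1.2.2 (add ¬Q, ¬S):
                × closes — contains both Q and ¬Q.
      branch 1.2 (add ¬T):
        (T ↔ ¬Q): β-rule — branch into T, ¬Q  //  ¬T, ¬¬Q.
          branch 1.2.1 (add T, ¬Q):
            × closes — contains both T and ¬T.
          branch 1.2.2 (add ¬T, ¬¬Q):
            (Q ↔ S): β-rule — branch into Q, S  //  ¬Q, ¬S.
              branch 1.2.2.1 (add Q, S):
                (((¬Q → ¬P) ∨ S) ↔ T): β-rule — branch into ((¬Q → ¬P) ∨ S), T  //  ¬((¬Q → ¬P) ∨ S), ¬T.
                  branch 1.2.2.1.1 (add ((¬Q → ¬P) ∨ S), T):
                    × closes — contains both T and ¬T.
                  branch 1.2.2.1.2 (add ¬((¬Q → ¬P) ∨ S), ¬T):
                    ¬((¬Q → ¬P) ∨ S): α-rule — add ¬(¬Q → ¬P), ¬S.
                    × closes — contains both S and ¬S.
              branch 1.2.2.2 (add ¬Q, ¬S):
                × closes — contains both Q and ¬Q.
  branch 2 (add (((T ↔ ¬Q) ∧ (Q ↔ S)) → (T ∧ T))):
    ¬(T ∧ T): β-rule — branch into ¬T  //  ¬T.
      branch 2.1 (add ¬T):
        (T ↔ ¬Q): β-rule — branch into T, ¬Q  //  ¬T, ¬¬Q.
          branch 2.1.1 (add T, ¬Q):
            × closes — contains both T and ¬T.
          branch 2.1.2 (add ¬T, ¬¬Q):
            (Q ↔ S): β-rule — branch into Q, S  //  ¬Q, ¬S.
              branch 2.1.2.1 (add Q, S):
                (((¬Q → ¬P) ∨ S) ↔ T): β-rule — branch into ((¬Q → ¬P) ∨ S), T  //  ¬((¬Q → ¬P) ∨ S), ¬T.
                  branch 2.1.2.1.1 (add ((¬Q → ¬P) ∨ S), T):
                    × closes — contains both T and ¬T.
                  branch 2.1.2.1.2 (add ¬((¬Q → ¬P) ∨ S), ¬T):
                    ¬((¬Q → ¬P) ∨ S): α-rule — add ¬(¬Q → ¬P), ¬S.
                    × closes — contains both S and ¬S.
              branch 2.1.2.2 (add ¬Q, ¬S):
                × closes — contains both Q and ¬Q.
      branch 2.2 (add ¬T):
        (T ↔ ¬Q): β-rule — branch into T, ¬Q  //  ¬T, ¬¬Q.
          branch 2.2.1 (add T, ¬Q):
            × closes — contains both T and ¬T.
          branch 2.2.2 (add ¬T, ¬¬Q):
            (Q ↔ S): β-rule — branch into Q, S  //  ¬Q, ¬S.
              branch 2.2.2.1 (add Q, S):
                (((¬Q → ¬P) ∨ S) ↔ T): β-rule — branch into ((¬Q → ¬P) ∨ S), T  //  ¬((¬Q → ¬P) ∨ S), ¬T.
                  branch 2.2.2.1.1 (add ((¬Q → ¬P) ∨ S), T):
                    × closes — contains both T and ¬T.
                  branch 2.2.2.1.2 (add ¬((¬Q → ¬P) ∨ S), ¬T):
                    ¬((¬Q → ¬P) ∨ S): α-rule — add ¬(¬Q → ¬P), ¬S.
                    × closes — contains both S and ¬S.
              branch 2.2.2.2 (add ¬Q, ¬S):
                × closes — contains both Q and ¬Q.
All 16 branches close.
Every branch closed, so the negation is unsatisfiable and the formula is valid.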